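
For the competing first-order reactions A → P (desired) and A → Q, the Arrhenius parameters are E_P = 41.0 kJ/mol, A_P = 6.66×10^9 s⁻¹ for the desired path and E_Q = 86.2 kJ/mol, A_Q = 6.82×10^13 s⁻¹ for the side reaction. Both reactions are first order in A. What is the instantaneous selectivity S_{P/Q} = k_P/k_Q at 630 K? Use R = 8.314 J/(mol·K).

0.546

k_P/k_Q = (A_P/A_Q)·exp[−(E_P−E_Q)/(RT)] = (A_P/A_Q)·exp[(E_Q−E_P)/(RT)].
(E_Q−E_P)/(RT) = (86.2−41.0)×10³/(8.314×630) = 45200/5238 = 8.630.
k_P/k_Q = (6.66×10^9/6.82×10^13)·exp(8.630) = 9.765×10^-5 × 5595 = 0.546.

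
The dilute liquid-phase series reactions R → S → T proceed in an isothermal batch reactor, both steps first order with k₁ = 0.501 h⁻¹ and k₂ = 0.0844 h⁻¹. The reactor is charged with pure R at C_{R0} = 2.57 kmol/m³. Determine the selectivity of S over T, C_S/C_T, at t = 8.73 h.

For first-order series with pure R initially, C_S(t) = k₁C_{R0}/(k₂−k₁)·(e^(−k₁t) − e^(−k₂t)).
e^(−k₁t) = e^(−0.501×8.73) = e^(−4.374) = 0.01260; e^(−k₂t) = e^(−0.7368) = 0.4786.
C_S = 0.501×2.57/(0.0844−0.501) × (0.01260−0.4786) = (-3.091)×(-0.4660) = 1.440 kmol/m³.
C_R = C_{R0}e^(−k₁t) = 0.03239 kmol/m³, so C_T = C_{R0}−C_R−C_S = 1.097 kmol/m³; C_S/C_T = 1.31.

1.31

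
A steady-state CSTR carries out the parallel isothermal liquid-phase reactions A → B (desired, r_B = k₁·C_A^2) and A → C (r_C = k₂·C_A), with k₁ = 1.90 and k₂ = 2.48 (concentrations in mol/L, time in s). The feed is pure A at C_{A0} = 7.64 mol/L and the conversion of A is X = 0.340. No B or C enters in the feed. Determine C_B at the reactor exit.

2.06 mol/L

Exit C_A = C_{A0}(1−X) = 7.64×0.660 = 5.042 mol/L.
A CSTR operates uniformly at the exit composition, giving r_B = 48.31 and r_C = 12.51 (each k·C_A^n at C_A = 5.042).
Fraction of consumed A going to B: r_B/(r_B+r_C) = 0.7944.
C_B = 0.7944·C_{A0}·X = 0.7944×7.64×0.340 = 2.06 mol/L.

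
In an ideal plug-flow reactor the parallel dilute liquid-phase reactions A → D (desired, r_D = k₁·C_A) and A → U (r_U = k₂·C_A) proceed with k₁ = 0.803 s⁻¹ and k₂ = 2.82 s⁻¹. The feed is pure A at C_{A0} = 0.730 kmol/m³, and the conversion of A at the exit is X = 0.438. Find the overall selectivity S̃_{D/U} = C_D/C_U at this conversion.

C_A = C_{A0}(1−X) = 0.4103 kmol/m³.
Both paths are first order in A, so the instantaneous fraction to D is constant: dC_D/d(−C_A) = k₁/(k₁+k₂) = 0.2216.
C_D = 0.2216·(C_{A0}−C_A) = 0.2216×0.3197 = 0.0709 kmol/m³.
C_U = (C_{A0}−C_A)−C_D = 0.2489 kmol/m³; S̃_{D/U} = 0.07087/0.2489 = 0.285.

0.285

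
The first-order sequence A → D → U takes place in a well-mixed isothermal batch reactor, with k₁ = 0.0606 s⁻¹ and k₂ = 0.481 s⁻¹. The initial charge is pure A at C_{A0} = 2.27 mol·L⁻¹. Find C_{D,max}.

0.212 mol·L⁻¹

At the optimum, C_{D,max}/C_{A0} = (k₁/k₂)^[k₂/(k₂−k₁)].
= (0.0606/0.481)^(0.481/(0.481−0.0606)) = (0.1260)^(1.144) = 0.09346.
C_{D,max} = 0.09346×2.27 = 0.212 mol·L⁻¹.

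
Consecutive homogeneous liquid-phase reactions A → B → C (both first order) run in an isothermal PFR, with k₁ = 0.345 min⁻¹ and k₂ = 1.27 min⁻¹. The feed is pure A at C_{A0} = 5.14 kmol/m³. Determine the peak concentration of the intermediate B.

For a first-order series the maximum intermediate yield is C_{B,max}/C_{A0} = (k₁/k₂)^[k₂/(k₂−k₁)].
= (0.345/1.27)^(1.27/(1.27−0.345)) = (0.2717)^(1.373) = 0.1671.
C_{B,max} = 0.1671×5.14 = 0.859 kmol/m³.

0.859 kmol/m³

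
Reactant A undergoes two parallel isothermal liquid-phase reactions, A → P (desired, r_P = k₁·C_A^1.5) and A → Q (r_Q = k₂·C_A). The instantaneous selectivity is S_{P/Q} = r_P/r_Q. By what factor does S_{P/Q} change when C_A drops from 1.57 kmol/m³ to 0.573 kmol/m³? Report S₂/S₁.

0.604

S_{P/Q} = (k₁/k₂)·C_A^0.5, so S₂/S₁ = (C_{A,2}/C_{A,1})^0.5.
= (0.573/1.57)^0.5 = (0.3650)^0.5 = 0.604.
Selectivity toward P falls as C_A falls — high-concentration operation is favoured.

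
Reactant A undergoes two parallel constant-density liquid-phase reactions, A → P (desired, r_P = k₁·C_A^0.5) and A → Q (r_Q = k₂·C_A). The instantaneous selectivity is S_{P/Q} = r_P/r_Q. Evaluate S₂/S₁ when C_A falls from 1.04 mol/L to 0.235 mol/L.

S_{P/Q} = (k₁/k₂)·C_A^-0.5, so S₂/S₁ = (C_{A,2}/C_{A,1})^-0.5.
= (0.235/1.04)^(-0.5) = (0.2260)^(-0.5) = 2.10.
Selectivity toward P rises as C_A falls — low-concentration operation is favoured.

2.10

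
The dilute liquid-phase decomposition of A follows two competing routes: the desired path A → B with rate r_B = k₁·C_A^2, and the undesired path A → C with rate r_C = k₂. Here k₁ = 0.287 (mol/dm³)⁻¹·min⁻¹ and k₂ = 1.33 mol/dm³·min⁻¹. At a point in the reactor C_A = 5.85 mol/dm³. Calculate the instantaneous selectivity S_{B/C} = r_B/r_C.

S_{B/C} = r_B/r_C = (k₁·C_A^2)/(k₂) = (k₁/k₂)·C_A^2.
= (0.287×5.850^2) / (1.33) = 9.822/1.330 = 7.38.
Since the desired path is higher order in A, keeping C_A high (PFR or concentrated feed) favours B.

7.38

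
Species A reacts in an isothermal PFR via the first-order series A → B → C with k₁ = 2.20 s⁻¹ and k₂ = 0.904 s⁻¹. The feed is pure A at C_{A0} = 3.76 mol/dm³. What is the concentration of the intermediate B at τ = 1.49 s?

Solving the coupled first-order balances gives C_B(τ) = [k₁/(k₂−k₁)]·C_{A0}·(e^(−k₁τ) − e^(−k₂τ)).
e^(−k₁τ) = e^(−2.20×1.49) = e^(−3.278) = 0.03770; e^(−k₂τ) = e^(−1.347) = 0.2600.
C_B = 2.20×3.76/(0.904−2.20) × (0.03770−0.2600) = (-6.383)×(-0.2223) = 1.419 mol/dm³.

1.42 mol/dm³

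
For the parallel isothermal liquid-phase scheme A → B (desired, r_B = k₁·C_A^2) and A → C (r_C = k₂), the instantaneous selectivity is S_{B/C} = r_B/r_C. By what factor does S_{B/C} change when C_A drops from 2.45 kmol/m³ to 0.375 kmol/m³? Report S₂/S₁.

S_{B/C} = (k₁/k₂)·C_A^2, so S₂/S₁ = (C_{A,2}/C_{A,1})^2.
= (0.375/2.45)^2 = (0.1531)^2 = 0.0234.

0.0234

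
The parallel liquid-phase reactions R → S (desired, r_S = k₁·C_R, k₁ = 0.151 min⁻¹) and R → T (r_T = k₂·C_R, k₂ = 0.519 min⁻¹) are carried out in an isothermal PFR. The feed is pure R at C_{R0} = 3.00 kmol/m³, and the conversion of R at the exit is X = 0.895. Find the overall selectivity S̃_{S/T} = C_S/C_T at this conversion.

C_R = C_{R0}(1−X) = 0.3150 kmol/m³.
Both paths are first order in R, so the instantaneous fraction to S is constant: dC_S/d(−C_R) = k₁/(k₁+k₂) = 0.2254.
C_S = 0.2254·(C_{R0}−C_R) = 0.2254×2.685 = 0.605 kmol/m³.
C_T = (C_{R0}−C_R)−C_S = 2.080 kmol/m³; S̃_{S/T} = 0.6051/2.080 = 0.291.

0.291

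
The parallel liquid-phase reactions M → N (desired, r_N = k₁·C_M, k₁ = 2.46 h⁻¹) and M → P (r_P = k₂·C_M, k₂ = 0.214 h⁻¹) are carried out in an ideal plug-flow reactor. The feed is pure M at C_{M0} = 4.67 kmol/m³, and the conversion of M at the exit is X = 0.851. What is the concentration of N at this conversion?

C_M = C_{M0}(1−X) = 0.6958 kmol/m³.
Both paths are first order in M, so the instantaneous fraction to N is constant: dC_N/d(−C_M) = k₁/(k₁+k₂) = 0.9200.
C_N = 0.9200·(C_{M0}−C_M) = 0.9200×3.974 = 3.66 kmol/m³.

3.66 kmol/m³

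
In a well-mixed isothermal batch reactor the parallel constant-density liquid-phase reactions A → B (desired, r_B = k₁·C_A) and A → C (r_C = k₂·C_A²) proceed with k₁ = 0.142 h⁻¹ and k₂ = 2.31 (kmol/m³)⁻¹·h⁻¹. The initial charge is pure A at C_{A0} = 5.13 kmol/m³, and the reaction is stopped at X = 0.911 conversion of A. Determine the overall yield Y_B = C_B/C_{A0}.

0.0276

C_A = C_{A0}(1−X) = 0.4566 kmol/m³.
Along a PFR/batch, dC_B/dC_A = −r_B/(r_B+r_C) = −k₁/(k₁+k₂·C_A).
Integrating from C_{A0} to C_A: C_B = (0.142/2.31)·ln[(0.142+2.31·5.13)/(0.142+2.31·0.457)] = 0.06147·ln(11.99/1.197) = 0.1417 kmol/m³.
Y_B = C_B/C_{A0} = 0.1417/5.13 = 0.0276.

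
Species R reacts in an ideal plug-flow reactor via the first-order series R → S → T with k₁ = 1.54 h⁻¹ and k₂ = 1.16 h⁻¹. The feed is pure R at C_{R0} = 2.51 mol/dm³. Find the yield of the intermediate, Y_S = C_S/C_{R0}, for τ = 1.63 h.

The intermediate concentration in a first-order A→B→C sequence is C_S = k₁C_{R0}(e^(−k₁τ) − e^(−k₂τ))/(k₂−k₁).
e^(−k₁τ) = e^(−1.54×1.63) = e^(−2.510) = 0.08125; e^(−k₂τ) = e^(−1.891) = 0.1510.
C_S = 1.54×2.51/(1.16−1.54) × (0.08125−0.1510) = (-10.17)×(-0.06970) = 0.7090 mol/dm³.
Y_S = C_S/C_{R0} = 0.7090/2.51 = 0.282.

0.282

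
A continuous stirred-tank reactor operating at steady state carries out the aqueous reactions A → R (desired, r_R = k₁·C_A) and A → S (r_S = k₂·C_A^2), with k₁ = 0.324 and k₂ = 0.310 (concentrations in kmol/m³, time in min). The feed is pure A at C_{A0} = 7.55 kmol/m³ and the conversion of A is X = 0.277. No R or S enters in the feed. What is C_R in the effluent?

Exit C_A = C_{A0}(1−X) = 7.55×0.723 = 5.459 kmol/m³.
Rates in a CSTR are evaluated at the outlet concentration: r_R = 0.324×5.459 = 1.769, r_S = 0.310×5.459^2 = 9.237.
Fraction of consumed A going to R: r_R/(r_R+r_S) = 0.1607.
C_R = 0.1607·C_{A0}·X = 0.1607×7.55×0.277 = 0.336 kmol/m³.

0.336 kmol/m³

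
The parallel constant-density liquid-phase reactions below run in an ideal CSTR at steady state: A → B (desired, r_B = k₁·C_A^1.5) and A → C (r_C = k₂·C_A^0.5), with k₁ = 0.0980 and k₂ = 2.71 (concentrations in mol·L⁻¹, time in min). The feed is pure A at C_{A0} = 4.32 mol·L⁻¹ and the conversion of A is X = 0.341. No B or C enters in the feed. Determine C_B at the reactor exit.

Exit C_A = C_{A0}(1−X) = 4.32×0.659 = 2.847 mol·L⁻¹.
In a CSTR the entire volume is at exit conditions, so r_B = 0.0980×2.847^1.5 = 0.4707 and r_C = 2.71×2.847^0.5 = 4.573.
Fraction of consumed A going to B: r_B/(r_B+r_C) = 0.09334.
C_B = 0.09334·C_{A0}·X = 0.09334×4.32×0.341 = 0.138 mol·L⁻¹.

0.138 mol·L⁻¹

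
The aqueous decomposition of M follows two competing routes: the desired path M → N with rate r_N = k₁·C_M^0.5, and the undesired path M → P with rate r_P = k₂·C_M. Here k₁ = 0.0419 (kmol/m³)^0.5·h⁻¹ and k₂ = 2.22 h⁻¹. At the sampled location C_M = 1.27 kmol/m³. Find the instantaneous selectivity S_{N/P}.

0.0167

S_{N/P} = r_N/r_P = (k₁·C_M^0.5)/(k₂·C_M) = (k₁/k₂)·C_M^-0.5.
= (0.0419×1.270^0.5) / (2.22×1.270) = 0.04722/2.819 = 0.0167.
The undesired path is higher order in M, so low C_M (CSTR or dilute feed) favours N.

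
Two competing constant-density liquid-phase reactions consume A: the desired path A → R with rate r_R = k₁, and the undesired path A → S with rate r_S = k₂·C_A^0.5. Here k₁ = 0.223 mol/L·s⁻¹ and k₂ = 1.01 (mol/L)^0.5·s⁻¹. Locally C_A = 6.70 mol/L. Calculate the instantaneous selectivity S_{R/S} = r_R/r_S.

S_{R/S} = r_R/r_S = (k₁)/(k₂·C_A^0.5) = (k₁/k₂)·C_A^-0.5.
= (0.223) / (1.01×6.700^0.5) = 0.2230/2.614 = 0.0853.
The undesired path is higher order in A, so low C_A (CSTR or dilute feed) favours R.

0.0853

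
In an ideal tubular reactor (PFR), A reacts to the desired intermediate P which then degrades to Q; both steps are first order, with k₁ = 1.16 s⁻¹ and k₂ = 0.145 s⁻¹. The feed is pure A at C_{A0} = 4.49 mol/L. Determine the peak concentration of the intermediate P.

3.34 mol/L

Evaluating C_P at τ_opt = ln(k₂/k₁)/(k₂−k₁) gives C_{P,max}/C_{A0} = (k₁/k₂)^[k₂/(k₂−k₁)].
= (1.16/0.145)^(0.145/(0.145−1.16)) = (8.000)^(-0.1429) = 0.7430.
C_{P,max} = 0.7430×4.49 = 3.34 mol/L.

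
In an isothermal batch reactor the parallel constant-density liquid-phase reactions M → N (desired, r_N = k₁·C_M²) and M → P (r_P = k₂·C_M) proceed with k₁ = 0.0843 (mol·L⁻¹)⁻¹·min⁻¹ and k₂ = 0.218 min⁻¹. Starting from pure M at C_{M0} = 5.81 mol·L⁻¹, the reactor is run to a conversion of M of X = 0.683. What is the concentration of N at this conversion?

2.31 mol·L⁻¹

C_M = C_{M0}(1−X) = 1.842 mol·L⁻¹.
Along a PFR/batch, dC_P/dC_M = −r_P/(r_N+r_P) = −k₂/(k₂+k₁·C_M).
Integrating from C_{M0} to C_M: C_P = (0.218/0.0843)·ln[(0.218+0.0843·5.81)/(0.218+0.0843·1.84)] = 2.586·ln(0.7078/0.3733) = 1.655 mol·L⁻¹.
Then C_N = (C_{M0}−C_M) − C_P = 3.968 − 1.655 = 2.314 mol·L⁻¹.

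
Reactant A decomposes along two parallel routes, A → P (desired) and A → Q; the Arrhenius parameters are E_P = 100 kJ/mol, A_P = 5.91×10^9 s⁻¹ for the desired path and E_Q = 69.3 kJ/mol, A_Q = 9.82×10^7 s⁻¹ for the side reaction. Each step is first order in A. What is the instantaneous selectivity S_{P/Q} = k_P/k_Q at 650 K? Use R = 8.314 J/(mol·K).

Since both paths have the same order in A, the concentration cancels and S_{P/Q} = k_P/k_Q = (A_P/A_Q)·exp[(E_Q−E_P)/(RT)].
(E_Q−E_P)/(RT) = (69.3−100)×10³/(8.314×650) = -30700/5404 = -5.681.
k_P/k_Q = (5.91×10^9/9.82×10^7)·exp(-5.681) = 60.18 × 0.003411 = 0.205.

0.205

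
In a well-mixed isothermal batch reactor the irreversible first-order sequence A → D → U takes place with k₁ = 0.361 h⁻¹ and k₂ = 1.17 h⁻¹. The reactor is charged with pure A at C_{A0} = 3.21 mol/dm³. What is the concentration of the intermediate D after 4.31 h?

0.293 mol/dm³

For first-order series with pure A initially, C_D(t) = k₁C_{A0}/(k₂−k₁)·(e^(−k₁t) − e^(−k₂t)).
e^(−k₁t) = e^(−0.361×4.31) = e^(−1.556) = 0.2110; e^(−k₂t) = e^(−5.043) = 0.006456.
C_D = 0.361×3.21/(1.17−0.361) × (0.2110−0.006456) = 1.432×0.2045 = 0.2930 mol/dm³.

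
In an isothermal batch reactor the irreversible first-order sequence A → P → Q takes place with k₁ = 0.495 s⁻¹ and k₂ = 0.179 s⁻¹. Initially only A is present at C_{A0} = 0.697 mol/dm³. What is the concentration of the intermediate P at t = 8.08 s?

For first-order series with pure A initially, C_P(t) = k₁C_{A0}/(k₂−k₁)·(e^(−k₁t) − e^(−k₂t)).
e^(−k₁t) = e^(−0.495×8.08) = e^(−4.000) = 0.01832; e^(−k₂t) = e^(−1.446) = 0.2354.
C_P = 0.495×0.697/(0.179−0.495) × (0.01832−0.2354) = (-1.092)×(-0.2171) = 0.2370 mol/dm³.

0.237 mol/dm³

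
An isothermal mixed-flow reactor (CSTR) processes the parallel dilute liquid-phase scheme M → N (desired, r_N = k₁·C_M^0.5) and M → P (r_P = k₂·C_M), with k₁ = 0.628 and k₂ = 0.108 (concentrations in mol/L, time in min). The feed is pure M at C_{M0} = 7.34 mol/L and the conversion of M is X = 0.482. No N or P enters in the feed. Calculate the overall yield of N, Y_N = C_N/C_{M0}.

0.361

Exit C_M = C_{M0}(1−X) = 7.34×0.518 = 3.802 mol/L.
Rates in a CSTR are evaluated at the outlet concentration: r_N = 0.628×3.802^0.5 = 1.225, r_P = 0.108×3.802 = 0.4106.
Fraction of consumed M going to N: r_N/(r_N+r_P) = 0.7489.
C_N = 0.7489·C_{M0}·X = 0.7489×7.34×0.482 = 2.65 mol/L; Y_N = C_N/C_{M0} = 0.361.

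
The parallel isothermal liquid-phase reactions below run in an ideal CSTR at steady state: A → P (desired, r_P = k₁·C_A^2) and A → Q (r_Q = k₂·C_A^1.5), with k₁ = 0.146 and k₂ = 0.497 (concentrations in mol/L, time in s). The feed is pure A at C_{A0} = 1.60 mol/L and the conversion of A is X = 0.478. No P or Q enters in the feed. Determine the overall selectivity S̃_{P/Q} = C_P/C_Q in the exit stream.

Exit C_A = C_{A0}(1−X) = 1.60×0.522 = 0.8352 mol/L.
Rates in a CSTR are evaluated at the outlet concentration: r_P = 0.146×0.8352^2 = 0.1018, r_Q = 0.497×0.8352^1.5 = 0.3794.
Overall selectivity = C_P/C_Q = r_Pτ/(r_Qτ) = r_P/r_Q = 0.268.

0.268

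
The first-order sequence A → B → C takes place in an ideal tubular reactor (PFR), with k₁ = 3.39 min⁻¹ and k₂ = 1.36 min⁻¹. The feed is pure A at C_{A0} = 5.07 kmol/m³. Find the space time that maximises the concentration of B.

0.450 min

The intermediate peaks when r₁ = r₂, i.e. k₁e^(−k₁τ) = k₂e^(−k₂τ), giving τ_opt = ln(k₂/k₁)/(k₂−k₁).
= ln(1.36/3.39)/(1.36−3.39) = ln(0.4012)/-2.030 = -0.9133/-2.030 = 0.450 min.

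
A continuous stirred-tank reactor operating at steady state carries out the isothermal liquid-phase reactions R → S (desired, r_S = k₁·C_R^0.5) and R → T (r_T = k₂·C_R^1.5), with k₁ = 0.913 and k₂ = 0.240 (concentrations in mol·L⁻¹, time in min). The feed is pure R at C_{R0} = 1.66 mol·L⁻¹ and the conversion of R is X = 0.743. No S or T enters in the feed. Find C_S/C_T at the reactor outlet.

Exit C_R = C_{R0}(1−X) = 1.66×0.257 = 0.4266 mol·L⁻¹.
A CSTR operates uniformly at the exit composition, giving r_S = 0.5963 and r_T = 0.06688 (each k·C_R^n at C_R = 0.4266).
Overall selectivity = C_S/C_T = r_Sτ/(r_Tτ) = r_S/r_T = 8.92.

8.92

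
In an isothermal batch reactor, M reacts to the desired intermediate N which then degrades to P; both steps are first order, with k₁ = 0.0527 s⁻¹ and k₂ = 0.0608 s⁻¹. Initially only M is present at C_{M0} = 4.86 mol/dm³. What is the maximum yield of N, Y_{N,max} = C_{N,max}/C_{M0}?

0.342

Evaluating C_N at t_opt = ln(k₂/k₁)/(k₂−k₁) gives C_{N,max}/C_{M0} = (k₁/k₂)^[k₂/(k₂−k₁)].
= (0.0527/0.0608)^(0.0608/(0.0608−0.0527)) = (0.8668)^(7.506) = 0.3419.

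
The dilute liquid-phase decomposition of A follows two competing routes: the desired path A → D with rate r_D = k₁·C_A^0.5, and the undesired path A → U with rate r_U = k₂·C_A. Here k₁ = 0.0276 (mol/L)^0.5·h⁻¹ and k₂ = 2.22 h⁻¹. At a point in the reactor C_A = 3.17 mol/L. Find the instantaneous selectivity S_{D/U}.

0.00698

S_{D/U} = r_D/r_U = (k₁·C_A^0.5)/(k₂·C_A) = (k₁/k₂)·C_A^-0.5.
= (0.0276×3.170^0.5) / (2.22×3.170) = 0.04914/7.037 = 0.00698.
The undesired path is higher order in A, so low C_A (CSTR or dilute feed) favours D.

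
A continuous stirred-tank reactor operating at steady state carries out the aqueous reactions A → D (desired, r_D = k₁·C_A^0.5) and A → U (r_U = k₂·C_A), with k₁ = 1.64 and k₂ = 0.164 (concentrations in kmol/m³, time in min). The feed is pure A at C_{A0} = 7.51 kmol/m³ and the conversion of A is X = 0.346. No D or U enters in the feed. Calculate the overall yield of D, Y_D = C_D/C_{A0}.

0.283

Exit C_A = C_{A0}(1−X) = 7.51×0.654 = 4.912 kmol/m³.
A CSTR operates uniformly at the exit composition, giving r_D = 3.635 and r_U = 0.8055 (each k·C_A^n at C_A = 4.912).
Fraction of consumed A going to D: r_D/(r_D+r_U) = 0.8186.
C_D = 0.8186·C_{A0}·X = 0.8186×7.51×0.346 = 2.13 kmol/m³; Y_D = C_D/C_{A0} = 0.283.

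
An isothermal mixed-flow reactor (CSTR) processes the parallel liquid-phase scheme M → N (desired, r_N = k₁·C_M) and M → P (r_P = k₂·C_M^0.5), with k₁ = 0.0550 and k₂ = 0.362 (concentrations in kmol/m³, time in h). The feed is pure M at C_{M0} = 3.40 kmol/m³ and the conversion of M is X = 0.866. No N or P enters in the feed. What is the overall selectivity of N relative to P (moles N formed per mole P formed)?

0.103

Exit C_M = C_{M0}(1−X) = 3.40×0.134 = 0.4556 kmol/m³.
Rates in a CSTR are evaluated at the outlet concentration: r_N = 0.0550×0.4556 = 0.02506, r_P = 0.362×0.4556^0.5 = 0.2443.
Overall selectivity = C_N/C_P = r_Nτ/(r_Pτ) = r_N/r_P = 0.103.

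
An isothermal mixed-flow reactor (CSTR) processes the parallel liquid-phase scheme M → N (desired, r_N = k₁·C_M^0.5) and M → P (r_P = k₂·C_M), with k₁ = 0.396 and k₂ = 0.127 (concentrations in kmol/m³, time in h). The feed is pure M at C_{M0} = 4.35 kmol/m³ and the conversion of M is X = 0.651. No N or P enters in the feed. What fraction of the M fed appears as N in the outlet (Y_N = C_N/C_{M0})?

0.467

Exit C_M = C_{M0}(1−X) = 4.35×0.349 = 1.518 kmol/m³.
In a CSTR the entire volume is at exit conditions, so r_N = 0.396×1.518^0.5 = 0.4879 and r_P = 0.127×1.518 = 0.1928.
Fraction of consumed M going to N: r_N/(r_N+r_P) = 0.7168.
C_N = 0.7168·C_{M0}·X = 0.7168×4.35×0.651 = 2.03 kmol/m³; Y_N = C_N/C_{M0} = 0.467.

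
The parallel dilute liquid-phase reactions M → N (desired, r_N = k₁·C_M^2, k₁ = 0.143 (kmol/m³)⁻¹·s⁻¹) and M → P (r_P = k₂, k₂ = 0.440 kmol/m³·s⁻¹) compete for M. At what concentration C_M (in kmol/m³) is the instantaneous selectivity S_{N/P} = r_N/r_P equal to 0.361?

1.05 kmol/m³

S_{N/P} = (k₁/k₂)·C_M^2 ⇒ C_M = (S·k₂/k₁)^(0.5).
= (0.361×0.440/0.143)^(0.5) = (1.111)^(0.5) = 1.05 kmol/m³.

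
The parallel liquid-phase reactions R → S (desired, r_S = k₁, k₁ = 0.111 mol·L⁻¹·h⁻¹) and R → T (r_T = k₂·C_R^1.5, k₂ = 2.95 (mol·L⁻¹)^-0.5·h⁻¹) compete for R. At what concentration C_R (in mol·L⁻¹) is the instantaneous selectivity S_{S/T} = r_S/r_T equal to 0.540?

S_{S/T} = (k₁/k₂)·C_R^-1.5 ⇒ C_R = (S·k₂/k₁)^(1/(-1.5)).
= (0.540×2.95/0.111)^(-0.6667) = (14.35)^(-0.6667) = 0.169 mol·L⁻¹.

0.169 mol·L⁻¹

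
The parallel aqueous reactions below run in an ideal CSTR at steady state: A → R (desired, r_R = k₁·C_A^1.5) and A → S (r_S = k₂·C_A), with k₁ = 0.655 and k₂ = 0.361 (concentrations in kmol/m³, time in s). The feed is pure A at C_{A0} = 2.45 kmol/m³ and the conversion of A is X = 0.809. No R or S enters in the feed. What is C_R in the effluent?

1.10 kmol/m³

Exit C_A = C_{A0}(1−X) = 2.45×0.191 = 0.4679 kmol/m³.
Rates in a CSTR are evaluated at the outlet concentration: r_R = 0.655×0.4679^1.5 = 0.2097, r_S = 0.361×0.4679 = 0.1689.
Fraction of consumed A going to R: r_R/(r_R+r_S) = 0.5538.
C_R = 0.5538·C_{A0}·X = 0.5538×2.45×0.809 = 1.10 kmol/m³.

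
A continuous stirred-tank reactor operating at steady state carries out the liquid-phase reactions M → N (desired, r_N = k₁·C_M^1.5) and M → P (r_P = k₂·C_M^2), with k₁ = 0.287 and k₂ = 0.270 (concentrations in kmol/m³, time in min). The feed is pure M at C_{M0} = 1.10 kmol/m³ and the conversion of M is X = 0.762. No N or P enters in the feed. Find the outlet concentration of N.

Exit C_M = C_{M0}(1−X) = 1.10×0.238 = 0.2618 kmol/m³.
Rates in a CSTR are evaluated at the outlet concentration: r_N = 0.287×0.2618^1.5 = 0.03844, r_P = 0.270×0.2618^2 = 0.01851.
Fraction of consumed M going to N: r_N/(r_N+r_P) = 0.6751.
C_N = 0.6751·C_{M0}·X = 0.6751×1.10×0.762 = 0.566 kmol/m³.

0.566 kmol/m³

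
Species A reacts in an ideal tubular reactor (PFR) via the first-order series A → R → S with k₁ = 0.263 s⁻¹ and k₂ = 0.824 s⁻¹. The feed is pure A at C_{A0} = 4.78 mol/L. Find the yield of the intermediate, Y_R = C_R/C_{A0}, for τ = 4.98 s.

Solving the coupled first-order balances gives C_R(τ) = [k₁/(k₂−k₁)]·C_{A0}·(e^(−k₁τ) − e^(−k₂τ)).
e^(−k₁τ) = e^(−0.263×4.98) = e^(−1.310) = 0.2699; e^(−k₂τ) = e^(−4.104) = 0.01651.
C_R = 0.263×4.78/(0.824−0.263) × (0.2699−0.01651) = 2.241×0.2534 = 0.5678 mol/L.
Y_R = C_R/C_{A0} = 0.5678/4.78 = 0.119.

0.119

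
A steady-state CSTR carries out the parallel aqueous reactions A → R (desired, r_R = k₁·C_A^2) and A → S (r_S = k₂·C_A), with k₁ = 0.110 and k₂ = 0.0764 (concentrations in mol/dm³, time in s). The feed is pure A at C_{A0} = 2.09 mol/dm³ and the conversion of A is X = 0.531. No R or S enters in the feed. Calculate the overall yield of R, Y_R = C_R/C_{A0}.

0.311

Exit C_A = C_{A0}(1−X) = 2.09×0.469 = 0.9802 mol/dm³.
A CSTR operates uniformly at the exit composition, giving r_R = 0.1057 and r_S = 0.07489 (each k·C_A^n at C_A = 0.9802).
Fraction of consumed A going to R: r_R/(r_R+r_S) = 0.5853.
C_R = 0.5853·C_{A0}·X = 0.5853×2.09×0.531 = 0.650 mol/dm³; Y_R = C_R/C_{A0} = 0.311.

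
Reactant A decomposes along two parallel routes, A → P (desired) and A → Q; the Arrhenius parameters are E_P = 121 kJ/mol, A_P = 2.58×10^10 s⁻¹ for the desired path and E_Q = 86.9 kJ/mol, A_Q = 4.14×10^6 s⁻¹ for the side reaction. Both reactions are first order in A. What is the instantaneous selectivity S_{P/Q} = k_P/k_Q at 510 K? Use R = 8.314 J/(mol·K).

With equal orders, S_{P/Q} = k_P/k_Q = (A_P/A_Q)·exp[(E_Q−E_P)/(RT)].
(E_Q−E_P)/(RT) = (86.9−121)×10³/(8.314×510) = -34100/4240 = -8.042.
k_P/k_Q = (2.58×10^10/4.14×10^6)·exp(-8.042) = 6232 × 3.216×10^-4 = 2.00.
Since E_P > E_Q, raising the temperature improves selectivity toward P.

2.00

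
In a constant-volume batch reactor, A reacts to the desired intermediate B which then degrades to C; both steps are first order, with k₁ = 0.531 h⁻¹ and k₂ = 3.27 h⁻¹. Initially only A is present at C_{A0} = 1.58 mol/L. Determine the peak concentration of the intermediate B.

At the optimum, C_{B,max}/C_{A0} = (k₁/k₂)^[k₂/(k₂−k₁)].
= (0.531/3.27)^(3.27/(3.27−0.531)) = (0.1624)^(1.194) = 0.1142.
C_{B,max} = 0.1142×1.58 = 0.180 mol/L.

0.180 mol/L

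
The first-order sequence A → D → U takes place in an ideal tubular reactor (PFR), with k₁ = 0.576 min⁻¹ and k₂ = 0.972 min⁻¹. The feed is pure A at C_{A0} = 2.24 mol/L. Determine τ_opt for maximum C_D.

For first-order series the maximum of C_D occurs at τ_opt = ln(k₂/k₁)/(k₂−k₁).
= ln(0.972/0.576)/(0.972−0.576) = ln(1.688)/0.3960 = 0.5232/0.3960 = 1.32 min.

1.32 min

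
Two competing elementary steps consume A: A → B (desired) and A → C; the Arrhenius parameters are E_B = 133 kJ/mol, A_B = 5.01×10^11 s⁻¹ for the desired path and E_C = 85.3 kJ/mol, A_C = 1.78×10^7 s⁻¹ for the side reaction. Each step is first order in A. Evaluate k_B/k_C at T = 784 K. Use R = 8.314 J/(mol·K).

18.7

k_B/k_C = (A_B/A_C)·exp[−(E_B−E_C)/(RT)] = (A_B/A_C)·exp[(E_C−E_B)/(RT)].
(E_C−E_B)/(RT) = (85.3−133)×10³/(8.314×784) = -47700/6518 = -7.318.
k_B/k_C = (5.01×10^11/1.78×10^7)·exp(-7.318) = 28146 × 6.635×10^-4 = 18.7.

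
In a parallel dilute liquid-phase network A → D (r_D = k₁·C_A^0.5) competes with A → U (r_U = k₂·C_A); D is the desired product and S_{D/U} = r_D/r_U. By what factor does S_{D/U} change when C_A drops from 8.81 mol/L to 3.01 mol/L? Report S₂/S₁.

1.71

S_{D/U} = (k₁/k₂)·C_A^-0.5, so S₂/S₁ = (C_{A,2}/C_{A,1})^-0.5.
= (3.01/8.81)^(-0.5) = (0.3417)^(-0.5) = 1.71.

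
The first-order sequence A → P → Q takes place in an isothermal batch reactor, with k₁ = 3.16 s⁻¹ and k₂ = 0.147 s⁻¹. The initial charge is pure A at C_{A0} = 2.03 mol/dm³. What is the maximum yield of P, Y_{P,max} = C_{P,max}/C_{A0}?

0.861

For a first-order series the maximum intermediate yield is C_{P,max}/C_{A0} = (k₁/k₂)^[k₂/(k₂−k₁)].
= (3.16/0.147)^(0.147/(0.147−3.16)) = (21.50)^(-0.04879) = 0.8610.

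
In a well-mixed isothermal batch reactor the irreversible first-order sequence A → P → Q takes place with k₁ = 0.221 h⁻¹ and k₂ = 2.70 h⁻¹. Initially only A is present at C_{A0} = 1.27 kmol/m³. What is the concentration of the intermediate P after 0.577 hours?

0.0758 kmol/m³

The intermediate concentration in a first-order A→B→C sequence is C_P = k₁C_{A0}(e^(−k₁t) − e^(−k₂t))/(k₂−k₁).
e^(−k₁t) = e^(−0.221×0.577) = e^(−0.1275) = 0.8803; e^(−k₂t) = e^(−1.558) = 0.2106.
C_P = 0.221×1.27/(2.70−0.221) × (0.8803−0.2106) = 0.1132×0.6697 = 0.07582 kmol/m³.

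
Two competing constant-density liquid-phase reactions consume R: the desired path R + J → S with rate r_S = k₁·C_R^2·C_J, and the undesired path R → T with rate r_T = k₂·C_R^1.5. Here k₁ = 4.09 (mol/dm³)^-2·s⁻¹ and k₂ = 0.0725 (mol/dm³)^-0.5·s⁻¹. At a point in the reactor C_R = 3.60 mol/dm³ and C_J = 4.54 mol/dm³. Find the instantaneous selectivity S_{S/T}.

486

S_{S/T} = r_S/r_T = (k₁·C_R^2·C_J)/(k₂·C_R^1.5) = (k₁/k₂)·C_R^0.5·C_J.
= (4.09×3.600^2×4.540) / (0.0725×3.600^1.5) = 240.6/0.4952 = 486.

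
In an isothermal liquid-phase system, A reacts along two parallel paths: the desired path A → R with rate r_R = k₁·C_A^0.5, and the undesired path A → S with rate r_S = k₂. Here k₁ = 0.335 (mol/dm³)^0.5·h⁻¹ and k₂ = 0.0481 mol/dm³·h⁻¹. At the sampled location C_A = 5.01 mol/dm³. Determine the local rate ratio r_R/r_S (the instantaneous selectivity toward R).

15.6

S_{R/S} = r_R/r_S = (k₁·C_A^0.5)/(k₂) = (k₁/k₂)·C_A^0.5.
= (0.335×5.010^0.5) / (0.0481) = 0.7498/0.04810 = 15.6.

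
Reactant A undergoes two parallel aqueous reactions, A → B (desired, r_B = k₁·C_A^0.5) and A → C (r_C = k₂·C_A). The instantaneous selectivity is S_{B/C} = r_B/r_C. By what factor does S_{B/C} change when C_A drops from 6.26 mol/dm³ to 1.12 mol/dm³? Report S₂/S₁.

2.36

S_{B/C} = (k₁/k₂)·C_A^-0.5, so S₂/S₁ = (C_{A,2}/C_{A,1})^-0.5.
= (1.12/6.26)^(-0.5) = (0.1789)^(-0.5) = 2.36.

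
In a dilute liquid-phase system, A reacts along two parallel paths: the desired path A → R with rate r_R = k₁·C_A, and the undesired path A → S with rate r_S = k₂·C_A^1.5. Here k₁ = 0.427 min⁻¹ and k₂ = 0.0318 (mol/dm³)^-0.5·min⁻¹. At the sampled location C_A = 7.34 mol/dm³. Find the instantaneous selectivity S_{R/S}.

S_{R/S} = r_R/r_S = (k₁·C_A)/(k₂·C_A^1.5) = (k₁/k₂)·C_A^-0.5.
= (0.427×7.340) / (0.0318×7.340^1.5) = 3.134/0.6324 = 4.96.
The undesired path is higher order in A, so low C_A (CSTR or dilute feed) favours R.

4.96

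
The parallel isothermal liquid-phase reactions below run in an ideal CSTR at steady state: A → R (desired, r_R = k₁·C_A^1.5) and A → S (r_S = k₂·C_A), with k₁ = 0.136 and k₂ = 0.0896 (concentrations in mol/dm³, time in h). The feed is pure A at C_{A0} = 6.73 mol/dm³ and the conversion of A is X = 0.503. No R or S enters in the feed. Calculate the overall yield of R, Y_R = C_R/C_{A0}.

0.370

Exit C_A = C_{A0}(1−X) = 6.73×0.497 = 3.345 mol/dm³.
Rates in a CSTR are evaluated at the outlet concentration: r_R = 0.136×3.345^1.5 = 0.8319, r_S = 0.0896×3.345 = 0.2997.
Fraction of consumed A going to R: r_R/(r_R+r_S) = 0.7352.
C_R = 0.7352·C_{A0}·X = 0.7352×6.73×0.503 = 2.49 mol/dm³; Y_R = C_R/C_{A0} = 0.370.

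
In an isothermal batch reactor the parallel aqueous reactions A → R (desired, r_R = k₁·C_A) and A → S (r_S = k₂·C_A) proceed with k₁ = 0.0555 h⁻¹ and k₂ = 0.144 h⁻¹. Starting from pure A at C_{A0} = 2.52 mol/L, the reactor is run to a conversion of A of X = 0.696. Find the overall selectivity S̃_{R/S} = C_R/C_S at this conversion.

C_A = C_{A0}(1−X) = 0.7661 mol/L.
Both paths are first order in A, so the instantaneous fraction to R is constant: dC_R/d(−C_A) = k₁/(k₁+k₂) = 0.2782.
C_R = 0.2782·(C_{A0}−C_A) = 0.2782×1.754 = 0.488 mol/L.
C_S = (C_{A0}−C_A)−C_R = 1.266 mol/L; S̃_{R/S} = 0.4879/1.266 = 0.385.

0.385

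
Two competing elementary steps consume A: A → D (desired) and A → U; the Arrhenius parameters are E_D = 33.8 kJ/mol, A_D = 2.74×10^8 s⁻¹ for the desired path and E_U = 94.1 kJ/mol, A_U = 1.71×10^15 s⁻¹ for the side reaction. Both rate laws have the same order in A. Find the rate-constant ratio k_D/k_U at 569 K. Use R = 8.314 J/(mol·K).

0.0550

k_D/k_U = (A_D/A_U)·exp[−(E_D−E_U)/(RT)] = (A_D/A_U)·exp[(E_U−E_D)/(RT)].
(E_U−E_D)/(RT) = (94.1−33.8)×10³/(8.314×569) = 60300/4731 = 12.75.
k_D/k_U = (2.74×10^8/1.71×10^15)·exp(12.75) = 1.602×10^-7 × 3.434×10^5 = 0.0550.
Since E_D < E_U, lowering the temperature improves selectivity toward D.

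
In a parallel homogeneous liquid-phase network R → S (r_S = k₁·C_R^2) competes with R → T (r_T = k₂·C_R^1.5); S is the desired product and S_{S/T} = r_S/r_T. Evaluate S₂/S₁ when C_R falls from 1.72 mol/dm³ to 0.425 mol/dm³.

0.497

S_{S/T} = (k₁/k₂)·C_R^0.5, so S₂/S₁ = (C_{R,2}/C_{R,1})^0.5.
= (0.425/1.72)^0.5 = (0.2471)^0.5 = 0.497.
Selectivity toward S falls as C_R falls — high-concentration operation is favoured.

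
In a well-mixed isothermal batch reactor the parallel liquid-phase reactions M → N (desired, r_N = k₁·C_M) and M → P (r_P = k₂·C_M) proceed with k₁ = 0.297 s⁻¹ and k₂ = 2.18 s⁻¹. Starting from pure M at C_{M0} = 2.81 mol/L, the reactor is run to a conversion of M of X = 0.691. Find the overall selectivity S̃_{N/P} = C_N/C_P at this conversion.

C_M = C_{M0}(1−X) = 0.8683 mol/L.
Both paths are first order in M, so the instantaneous fraction to N is constant: dC_N/d(−C_M) = k₁/(k₁+k₂) = 0.1199.
C_N = 0.1199·(C_{M0}−C_M) = 0.1199×1.942 = 0.233 mol/L.
C_P = (C_{M0}−C_M)−C_N = 1.709 mol/L; S̃_{N/P} = 0.2328/1.709 = 0.136.

0.136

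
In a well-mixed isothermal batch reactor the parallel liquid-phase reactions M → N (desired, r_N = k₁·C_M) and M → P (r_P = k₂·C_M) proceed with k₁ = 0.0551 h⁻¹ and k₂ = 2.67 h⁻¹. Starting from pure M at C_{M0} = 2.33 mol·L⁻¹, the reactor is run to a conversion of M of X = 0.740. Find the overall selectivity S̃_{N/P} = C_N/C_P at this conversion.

C_M = C_{M0}(1−X) = 0.6058 mol·L⁻¹.
Both paths are first order in M, so the instantaneous fraction to N is constant: dC_N/d(−C_M) = k₁/(k₁+k₂) = 0.02022.
C_N = 0.02022·(C_{M0}−C_M) = 0.02022×1.724 = 0.0349 mol·L⁻¹.
C_P = (C_{M0}−C_M)−C_N = 1.689 mol·L⁻¹; S̃_{N/P} = 0.03486/1.689 = 0.0206.

0.0206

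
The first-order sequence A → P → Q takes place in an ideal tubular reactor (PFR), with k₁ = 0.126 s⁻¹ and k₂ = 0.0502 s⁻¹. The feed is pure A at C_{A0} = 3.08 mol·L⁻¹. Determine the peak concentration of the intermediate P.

1.67 mol·L⁻¹

For a first-order series the maximum intermediate yield is C_{P,max}/C_{A0} = (k₁/k₂)^[k₂/(k₂−k₁)].
= (0.126/0.0502)^(0.0502/(0.0502−0.126)) = (2.510)^(-0.6623) = 0.5436.
C_{P,max} = 0.5436×3.08 = 1.67 mol·L⁻¹.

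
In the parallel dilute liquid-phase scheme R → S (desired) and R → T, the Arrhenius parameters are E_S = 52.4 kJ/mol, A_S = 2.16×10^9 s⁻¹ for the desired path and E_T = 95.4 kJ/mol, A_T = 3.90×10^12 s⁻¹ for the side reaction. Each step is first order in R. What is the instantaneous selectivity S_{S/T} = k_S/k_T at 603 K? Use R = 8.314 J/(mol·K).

k_S/k_T = (A_S/A_T)·exp[−(E_S−E_T)/(RT)] = (A_S/A_T)·exp[(E_T−E_S)/(RT)].
(E_T−E_S)/(RT) = (95.4−52.4)×10³/(8.314×603) = 43000/5013 = 8.577.
k_S/k_T = (2.16×10^9/3.90×10^12)·exp(8.577) = 5.538×10^-4 × 5309 = 2.94.

2.94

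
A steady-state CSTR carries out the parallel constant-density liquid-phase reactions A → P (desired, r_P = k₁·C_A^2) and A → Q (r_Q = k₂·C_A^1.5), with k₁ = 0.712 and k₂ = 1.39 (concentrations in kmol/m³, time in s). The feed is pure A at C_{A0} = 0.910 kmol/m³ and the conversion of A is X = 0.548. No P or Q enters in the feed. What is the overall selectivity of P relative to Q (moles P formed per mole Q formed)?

0.329

Exit C_A = C_{A0}(1−X) = 0.910×0.452 = 0.4113 kmol/m³.
In a CSTR the entire volume is at exit conditions, so r_P = 0.712×0.4113^2 = 0.1205 and r_Q = 1.39×0.4113^1.5 = 0.3667.
Overall selectivity = C_P/C_Q = r_Pτ/(r_Qτ) = r_P/r_Q = 0.329.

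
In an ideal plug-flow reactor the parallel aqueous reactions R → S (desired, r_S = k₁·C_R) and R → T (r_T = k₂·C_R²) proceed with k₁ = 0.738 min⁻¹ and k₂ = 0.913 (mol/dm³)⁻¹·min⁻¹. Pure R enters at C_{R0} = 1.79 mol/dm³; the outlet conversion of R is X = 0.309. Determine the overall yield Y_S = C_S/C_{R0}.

0.108

C_R = C_{R0}(1−X) = 1.237 mol/dm³.
Along a PFR/batch, dC_S/dC_R = −r_S/(r_S+r_T) = −k₁/(k₁+k₂·C_R).
Integrating from C_{R0} to C_R: C_S = (0.738/0.913)·ln[(0.738+0.913·1.79)/(0.738+0.913·1.24)] = 0.8083·ln(2.372/1.867) = 0.1935 mol/dm³.
Y_S = C_S/C_{R0} = 0.1935/1.79 = 0.108.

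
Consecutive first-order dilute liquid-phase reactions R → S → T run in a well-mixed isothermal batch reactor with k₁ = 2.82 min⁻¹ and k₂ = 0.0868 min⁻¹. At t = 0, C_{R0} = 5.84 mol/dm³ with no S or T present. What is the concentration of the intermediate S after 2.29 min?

4.93 mol/dm³

Solving the coupled first-order balances gives C_S(t) = [k₁/(k₂−k₁)]·C_{R0}·(e^(−k₁t) − e^(−k₂t)).
e^(−k₁t) = e^(−2.82×2.29) = e^(−6.458) = 0.001568; e^(−k₂t) = e^(−0.1988) = 0.8197.
C_S = 2.82×5.84/(0.0868−2.82) × (0.001568−0.8197) = (-6.025)×(-0.8182) = 4.930 mol/dm³.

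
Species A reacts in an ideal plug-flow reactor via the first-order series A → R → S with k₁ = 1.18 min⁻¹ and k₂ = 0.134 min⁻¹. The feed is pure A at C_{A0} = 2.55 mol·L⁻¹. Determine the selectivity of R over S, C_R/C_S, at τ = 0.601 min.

Solving the coupled first-order balances gives C_R(τ) = [k₁/(k₂−k₁)]·C_{A0}·(e^(−k₁τ) − e^(−k₂τ)).
e^(−k₁τ) = e^(−1.18×0.601) = e^(−0.7092) = 0.4920; e^(−k₂τ) = e^(−0.08053) = 0.9226.
C_R = 1.18×2.55/(0.134−1.18) × (0.4920−0.9226) = (-2.877)×(-0.4306) = 1.239 mol·L⁻¹.
C_A = C_{A0}e^(−k₁τ) = 1.255 mol·L⁻¹, so C_S = C_{A0}−C_A−C_R = 0.05665 mol·L⁻¹; C_R/C_S = 21.9.

21.9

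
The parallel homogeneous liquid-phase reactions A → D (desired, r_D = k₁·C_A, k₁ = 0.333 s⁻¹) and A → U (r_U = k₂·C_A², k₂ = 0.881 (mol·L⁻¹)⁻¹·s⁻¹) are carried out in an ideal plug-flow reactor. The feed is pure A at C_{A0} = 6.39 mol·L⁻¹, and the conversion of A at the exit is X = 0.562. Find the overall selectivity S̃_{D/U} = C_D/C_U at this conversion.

C_A = C_{A0}(1−X) = 2.799 mol·L⁻¹.
Along a PFR/batch, dC_D/dC_A = −r_D/(r_D+r_U) = −k₁/(k₁+k₂·C_A).
Integrating from C_{A0} to C_A: C_D = (0.333/0.881)·ln[(0.333+0.881·6.39)/(0.333+0.881·2.80)] = 0.3780·ln(5.963/2.799) = 0.2859 mol·L⁻¹.
C_U = (C_{A0}−C_A)−C_D = 3.305 mol·L⁻¹; S̃_{D/U} = 0.2859/3.305 = 0.0865.

0.0865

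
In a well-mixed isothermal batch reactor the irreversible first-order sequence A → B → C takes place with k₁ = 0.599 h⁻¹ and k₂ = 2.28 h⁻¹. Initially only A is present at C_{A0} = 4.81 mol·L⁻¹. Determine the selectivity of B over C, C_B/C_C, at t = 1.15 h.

0.444

The intermediate concentration in a first-order A→B→C sequence is C_B = k₁C_{A0}(e^(−k₁t) − e^(−k₂t))/(k₂−k₁).
e^(−k₁t) = e^(−0.599×1.15) = e^(−0.6888) = 0.5022; e^(−k₂t) = e^(−2.622) = 0.07266.
C_B = 0.599×4.81/(2.28−0.599) × (0.5022−0.07266) = 1.714×0.4295 = 0.7361 mol·L⁻¹.
C_A = C_{A0}e^(−k₁t) = 2.415 mol·L⁻¹, so C_C = C_{A0}−C_A−C_B = 1.658 mol·L⁻¹; C_B/C_C = 0.444.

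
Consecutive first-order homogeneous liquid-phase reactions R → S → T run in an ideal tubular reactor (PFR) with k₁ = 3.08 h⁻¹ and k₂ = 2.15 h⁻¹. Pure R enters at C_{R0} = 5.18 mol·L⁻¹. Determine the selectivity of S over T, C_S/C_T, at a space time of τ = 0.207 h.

The intermediate concentration in a first-order A→B→C sequence is C_S = k₁C_{R0}(e^(−k₁τ) − e^(−k₂τ))/(k₂−k₁).
e^(−k₁τ) = e^(−3.08×0.207) = e^(−0.6376) = 0.5286; e^(−k₂τ) = e^(−0.4450) = 0.6408.
C_S = 3.08×5.18/(2.15−3.08) × (0.5286−0.6408) = (-17.16)×(-0.1122) = 1.925 mol·L⁻¹.
C_R = C_{R0}e^(−k₁τ) = 2.738 mol·L⁻¹, so C_T = C_{R0}−C_R−C_S = 0.5169 mol·L⁻¹; C_S/C_T = 3.72.

3.72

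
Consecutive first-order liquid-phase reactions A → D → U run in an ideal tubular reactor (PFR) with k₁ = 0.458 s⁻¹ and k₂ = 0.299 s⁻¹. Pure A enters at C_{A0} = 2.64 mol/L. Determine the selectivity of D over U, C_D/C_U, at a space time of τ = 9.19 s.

Solving the coupled first-order balances gives C_D(τ) = [k₁/(k₂−k₁)]·C_{A0}·(e^(−k₁τ) − e^(−k₂τ)).
e^(−k₁τ) = e^(−0.458×9.19) = e^(−4.209) = 0.01486; e^(−k₂τ) = e^(−2.748) = 0.06407.
C_D = 0.458×2.64/(0.299−0.458) × (0.01486−0.06407) = (-7.605)×(-0.04921) = 0.3742 mol/L.
C_A = C_{A0}e^(−k₁τ) = 0.03923 mol/L, so C_U = C_{A0}−C_A−C_D = 2.227 mol/L; C_D/C_U = 0.168.

0.168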